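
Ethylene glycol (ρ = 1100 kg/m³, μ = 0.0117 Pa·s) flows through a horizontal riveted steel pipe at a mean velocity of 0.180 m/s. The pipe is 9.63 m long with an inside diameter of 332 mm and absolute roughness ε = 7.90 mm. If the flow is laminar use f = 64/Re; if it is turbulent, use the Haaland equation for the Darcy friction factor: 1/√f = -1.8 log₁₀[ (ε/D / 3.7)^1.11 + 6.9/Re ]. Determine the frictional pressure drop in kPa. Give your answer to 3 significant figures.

Reynolds number Re = ρVD/μ = 1100 · 0.18 · 0.332 / 0.0117 = 5618.
Re > 4000 → turbulent. Relative roughness ε/D = 0.0079/0.332 = 0.0238. Haaland: 1/√f = -1.8 log₁₀[(0.0238/3.7)^1.11 + 6.9/5618] = -1.8 log₁₀[0.00369 + 0.00123] = 4.155, so f = 0.05794.
Darcy-Weisbach: ΔP = f(L/D)(ρV²/2) = 0.05794·(9.63/0.332)·(1100·0.18²/2) = 0.05794·29.01·17.82 = 29.95 Pa.
ΔP = 29.95 Pa = 0.0299 kPa.

ΔP ≈ 0.0299 kPa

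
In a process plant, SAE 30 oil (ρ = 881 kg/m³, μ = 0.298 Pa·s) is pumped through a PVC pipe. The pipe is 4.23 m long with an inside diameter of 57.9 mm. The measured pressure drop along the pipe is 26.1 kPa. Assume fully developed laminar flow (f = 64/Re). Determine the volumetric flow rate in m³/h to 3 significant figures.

For laminar flow, f = 64/Re with Re = ρVD/μ, so Darcy-Weisbach reduces to ΔP = 32μLV/D². Solving for V: V = ΔP·D²/(32μL) = 2.61e+04·(0.0579)²/(32·0.298·4.23) = 2.169 m/s.
Check: Re = ρVD/μ = 881·2.169·0.0579/0.298 = 371.3 < 2300, so the laminar assumption holds.
Q = V·A = 2.169·(π/4·0.0579²) = 0.005711 m³/s = 20.6 m³/h.

Q ≈ 20.6 m³/h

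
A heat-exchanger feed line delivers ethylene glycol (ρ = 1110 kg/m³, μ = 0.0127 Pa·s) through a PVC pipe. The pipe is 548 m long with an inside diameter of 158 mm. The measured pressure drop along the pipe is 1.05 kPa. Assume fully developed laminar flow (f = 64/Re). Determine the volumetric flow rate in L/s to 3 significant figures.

Q ≈ 2.31 L/s

For laminar flow, f = 64/Re with Re = ρVD/μ, so Darcy-Weisbach reduces to ΔP = 32μLV/D². Solving for V: V = ΔP·D²/(32μL) = 1050·(0.158)²/(32·0.0127·548) = 0.1177 m/s.
Check: Re = ρVD/μ = 1110·0.1177·0.158/0.0127 = 1625 < 2300, so the laminar assumption holds.
Q = V·A = 0.1177·(π/4·0.158²) = 0.002308 m³/s = 2.31 L/s.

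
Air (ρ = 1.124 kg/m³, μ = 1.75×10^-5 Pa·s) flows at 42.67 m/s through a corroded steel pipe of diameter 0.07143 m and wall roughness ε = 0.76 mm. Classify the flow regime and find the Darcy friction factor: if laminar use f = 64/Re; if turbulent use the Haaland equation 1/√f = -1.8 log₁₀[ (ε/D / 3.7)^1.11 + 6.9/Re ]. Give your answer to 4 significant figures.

f ≈ 0.03907

Re = ρVD/μ = 1.124·42.67·0.07143/1.75e-05 = 1.958e+05.
Re > 4000 → turbulent. ε/D = 0.00076/0.07143 = 0.0106; Haaland: 1/√f = -1.8 log₁₀[0.00151 + 3.52e-05] = 5.059, so f = 0.03907.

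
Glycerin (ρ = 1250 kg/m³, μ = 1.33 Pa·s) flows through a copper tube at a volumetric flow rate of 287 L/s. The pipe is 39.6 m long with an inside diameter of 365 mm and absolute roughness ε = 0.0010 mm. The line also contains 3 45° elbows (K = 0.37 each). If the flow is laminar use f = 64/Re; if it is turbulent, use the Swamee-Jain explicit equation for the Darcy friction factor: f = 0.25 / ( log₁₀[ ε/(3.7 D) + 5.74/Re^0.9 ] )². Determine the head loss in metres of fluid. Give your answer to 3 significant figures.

h_f ≈ 3.26 m

Q = 287 L/s = 287/1000 = 0.287 m³/s.
Cross-sectional area A = πD²/4 = π(0.365)²/4 = 0.1046 m²; mean velocity V = Q/A = 0.287/0.1046 = 2.743 m/s.
Reynolds number Re = ρVD/μ = 1250 · 2.743 · 0.365 / 1.33 = 940.9.
Re < 2300 → laminar flow, so f = 64/Re = 64/940.9 = 0.06802 (the turbulent correlation is not needed).
Total minor-loss coefficient ΣK = 3·0.37 = 1.11.
ΔP = [f·L/D + ΣK]·(ρV²/2) = [0.06802·39.6/0.365 + 1.11]·(1250·2.743²/2) = [7.379 + 1.11]·4702 = 3.992e+04 Pa.
Head loss h_f = ΔP/(ρg) = 3.992e+04/(1250·9.81) = 3.26 m.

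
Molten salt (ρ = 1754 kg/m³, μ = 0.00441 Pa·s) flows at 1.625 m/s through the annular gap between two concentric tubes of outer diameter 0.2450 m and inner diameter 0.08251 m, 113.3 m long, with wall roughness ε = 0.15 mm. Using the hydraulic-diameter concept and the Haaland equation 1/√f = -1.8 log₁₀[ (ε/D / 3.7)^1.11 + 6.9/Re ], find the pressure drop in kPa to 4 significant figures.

Hydraulic diameter D_h = 4A/P = D_o - D_i = 0.245 - 0.08251 = 0.1625 m.
Re = ρVD_h/μ = 1754·1.625·0.1625/0.00441 = 1.05e+05.
ε/D_h = 0.00015/0.1625 = 0.000923; Haaland gives 1/√f = -1.8 log₁₀[0.0001+6.57e-05] = 6.804, so f = 0.0216.
ΔP = f(L/D_h)(ρV²/2) = 0.0216·113.3/0.1625·2316 = 3.488e+04 Pa.
ΔP = 34.88 kPa.

ΔP ≈ 34.88 kPa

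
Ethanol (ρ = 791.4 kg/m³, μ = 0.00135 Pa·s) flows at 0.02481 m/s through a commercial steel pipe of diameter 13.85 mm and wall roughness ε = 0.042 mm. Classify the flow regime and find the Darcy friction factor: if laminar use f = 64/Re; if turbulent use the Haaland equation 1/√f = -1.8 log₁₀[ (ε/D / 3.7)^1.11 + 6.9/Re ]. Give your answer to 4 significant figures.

f ≈ 0.3177

Re = ρVD/μ = 791.4·0.02481·0.01385/0.00135 = 201.4.
Re < 2300 → laminar, so f = 64/Re = 0.3177 (roughness is irrelevant in laminar flow).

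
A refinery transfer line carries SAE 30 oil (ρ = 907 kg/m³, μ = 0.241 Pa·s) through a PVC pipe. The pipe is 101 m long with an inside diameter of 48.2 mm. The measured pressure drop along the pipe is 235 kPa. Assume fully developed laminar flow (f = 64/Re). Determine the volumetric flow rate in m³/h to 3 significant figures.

For laminar flow, f = 64/Re with Re = ρVD/μ, so Darcy-Weisbach reduces to ΔP = 32μLV/D². Solving for V: V = ΔP·D²/(32μL) = 2.35e+05·(0.0482)²/(32·0.241·101) = 0.7009 m/s.
Check: Re = ρVD/μ = 907·0.7009·0.0482/0.241 = 127.1 < 2300, so the laminar assumption holds.
Q = V·A = 0.7009·(π/4·0.0482²) = 0.001279 m³/s = 4.60 m³/h.

Q ≈ 4.60 m³/h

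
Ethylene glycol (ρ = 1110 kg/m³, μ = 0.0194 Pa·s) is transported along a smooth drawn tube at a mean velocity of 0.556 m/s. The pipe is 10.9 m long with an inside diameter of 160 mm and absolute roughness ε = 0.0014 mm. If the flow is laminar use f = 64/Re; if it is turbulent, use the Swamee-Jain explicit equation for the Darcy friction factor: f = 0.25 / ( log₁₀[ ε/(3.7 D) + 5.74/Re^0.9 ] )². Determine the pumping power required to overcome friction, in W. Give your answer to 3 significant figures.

Reynolds number Re = ρVD/μ = 1110 · 0.556 · 0.16 / 0.0194 = 5090.
Re > 4000 → turbulent. Relative roughness ε/D = 1.4e-06/0.16 = 8.75e-06. Swamee-Jain: f = 0.25/(log₁₀[8.75e-06/3.7 + 5.74/5090^0.9])² = 0.25/(log₁₀[2.36e-06 + 0.00265])² = 0.25/(-2.577)² = 0.03765.
Darcy-Weisbach: ΔP = f(L/D)(ρV²/2) = 0.03765·(10.9/0.16)·(1110·0.556²/2) = 0.03765·68.12·171.6 = 440.1 Pa.
Q = V·A = 0.556·0.02011 = 0.01118 m³/s.
Pumping power P = QΔP = 0.01118·440.1 = 4.920 W = 4.92 W.

P ≈ 4.92 W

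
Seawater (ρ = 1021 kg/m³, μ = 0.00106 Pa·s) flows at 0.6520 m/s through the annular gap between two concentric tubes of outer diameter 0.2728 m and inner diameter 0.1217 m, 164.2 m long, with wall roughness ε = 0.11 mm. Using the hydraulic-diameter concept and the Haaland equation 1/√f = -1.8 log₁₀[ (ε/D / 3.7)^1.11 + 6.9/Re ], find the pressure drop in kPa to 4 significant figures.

ΔP ≈ 4.975 kPa

Hydraulic diameter D_h = 4A/P = D_o - D_i = 0.2728 - 0.1217 = 0.1511 m.
Re = ρVD_h/μ = 1021·0.652·0.1511/0.00106 = 9.489e+04.
ε/D_h = 0.00011/0.1511 = 0.000728; Haaland gives 1/√f = -1.8 log₁₀[7.7e-05+7.27e-05] = 6.885, so f = 0.0211.
ΔP = f(L/D_h)(ρV²/2) = 0.0211·164.2/0.1511·217 = 4975 Pa.
ΔP = 4.975 kPa.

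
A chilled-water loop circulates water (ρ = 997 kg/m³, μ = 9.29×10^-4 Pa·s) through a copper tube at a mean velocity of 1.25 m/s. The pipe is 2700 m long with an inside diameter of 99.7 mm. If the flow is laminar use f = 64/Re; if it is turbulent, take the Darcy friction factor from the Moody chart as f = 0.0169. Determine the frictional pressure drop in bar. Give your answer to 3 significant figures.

Reynolds number Re = ρVD/μ = 997 · 1.25 · 0.0997 / 0.000929 = 1.337e+05.
Re > 4000 → turbulent; use the Moody-chart value f = 0.0169.
Darcy-Weisbach: ΔP = f(L/D)(ρV²/2) = 0.0169·(2700/0.0997)·(997·1.25²/2) = 0.0169·2.708e+04·778.9 = 3.565e+05 Pa.
ΔP = 3.565e+05 Pa = 3.56 bar.

ΔP ≈ 3.56 bar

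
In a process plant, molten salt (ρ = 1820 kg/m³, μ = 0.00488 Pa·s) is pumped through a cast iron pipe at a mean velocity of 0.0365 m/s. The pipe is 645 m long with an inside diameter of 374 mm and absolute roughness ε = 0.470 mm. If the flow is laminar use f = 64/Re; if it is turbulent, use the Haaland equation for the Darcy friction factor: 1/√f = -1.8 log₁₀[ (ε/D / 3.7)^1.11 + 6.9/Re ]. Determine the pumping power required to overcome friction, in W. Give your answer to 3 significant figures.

P ≈ 0.324 W

Reynolds number Re = ρVD/μ = 1820 · 0.0365 · 0.374 / 0.00488 = 5091.
Re > 4000 → turbulent. Relative roughness ε/D = 0.00047/0.374 = 0.00126. Haaland: 1/√f = -1.8 log₁₀[(0.00126/3.7)^1.11 + 6.9/5091] = -1.8 log₁₀[0.000141 + 0.00136] = 5.085, so f = 0.03867.
Darcy-Weisbach: ΔP = f(L/D)(ρV²/2) = 0.03867·(645/0.374)·(1820·0.0365²/2) = 0.03867·1725·1.212 = 80.86 Pa.
Q = V·A = 0.0365·0.1099 = 0.00401 m³/s.
Pumping power P = QΔP = 0.00401·80.86 = 0.3242 W = 0.324 W.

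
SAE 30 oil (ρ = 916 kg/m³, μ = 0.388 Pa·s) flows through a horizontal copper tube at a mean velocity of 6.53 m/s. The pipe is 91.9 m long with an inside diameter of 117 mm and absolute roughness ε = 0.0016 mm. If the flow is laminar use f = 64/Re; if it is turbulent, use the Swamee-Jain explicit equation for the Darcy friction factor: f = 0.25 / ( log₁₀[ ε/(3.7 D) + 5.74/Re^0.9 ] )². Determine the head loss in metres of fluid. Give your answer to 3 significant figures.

h_f ≈ 60.6 m

Reynolds number Re = ρVD/μ = 916 · 6.53 · 0.117 / 0.388 = 1804.
Re < 2300 → laminar flow, so f = 64/Re = 64/1804 = 0.03548 (the turbulent correlation is not needed).
Darcy-Weisbach: ΔP = f(L/D)(ρV²/2) = 0.03548·(91.9/0.117)·(916·6.53²/2) = 0.03548·785.5·1.953e+04 = 5.443e+05 Pa.
Head loss h_f = ΔP/(ρg) = 5.443e+05/(916·9.81) = 60.6 m.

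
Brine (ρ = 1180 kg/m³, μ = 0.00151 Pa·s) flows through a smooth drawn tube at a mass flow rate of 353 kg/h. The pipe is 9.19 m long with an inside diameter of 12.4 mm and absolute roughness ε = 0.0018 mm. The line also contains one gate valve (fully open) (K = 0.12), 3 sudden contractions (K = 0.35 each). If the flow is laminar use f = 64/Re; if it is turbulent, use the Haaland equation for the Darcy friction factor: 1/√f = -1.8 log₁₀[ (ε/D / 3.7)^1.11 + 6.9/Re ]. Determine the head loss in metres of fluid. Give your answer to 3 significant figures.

ṁ = 353 kg/h = 353/3600 = 0.09806 kg/s.
A = πD²/4 = π(0.0124)²/4 = 0.0001208 m²; mean velocity V = ṁ/(ρA) = 0.09806/(1180 · 0.0001208) = 0.6881 m/s.
Reynolds number Re = ρVD/μ = 1180 · 0.6881 · 0.0124 / 0.00151 = 6668.
Re > 4000 → turbulent. Relative roughness ε/D = 1.8e-06/0.0124 = 0.000145. Haaland: 1/√f = -1.8 log₁₀[(0.000145/3.7)^1.11 + 6.9/6668] = -1.8 log₁₀[1.29e-05 + 0.00103] = 5.364, so f = 0.03476.
Total minor-loss coefficient ΣK = 1·0.12 + 3·0.35 = 1.17.
ΔP = [f·L/D + ΣK]·(ρV²/2) = [0.03476·9.19/0.0124 + 1.17]·(1180·0.6881²/2) = [25.76 + 1.17]·279.4 = 7524 Pa.
Head loss h_f = ΔP/(ρg) = 7524/(1180·9.81) = 0.650 m.

h_f ≈ 0.650 m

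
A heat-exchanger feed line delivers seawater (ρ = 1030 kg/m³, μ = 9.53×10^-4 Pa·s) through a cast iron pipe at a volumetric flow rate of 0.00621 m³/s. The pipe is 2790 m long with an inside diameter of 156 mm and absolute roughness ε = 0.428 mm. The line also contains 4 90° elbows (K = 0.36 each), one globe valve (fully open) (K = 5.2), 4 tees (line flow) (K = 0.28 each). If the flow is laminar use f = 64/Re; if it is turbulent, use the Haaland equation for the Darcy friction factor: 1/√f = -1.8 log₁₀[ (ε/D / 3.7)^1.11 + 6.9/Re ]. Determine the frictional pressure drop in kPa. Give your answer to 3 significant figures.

Cross-sectional area A = πD²/4 = π(0.156)²/4 = 0.01911 m²; mean velocity V = Q/A = 0.00621/0.01911 = 0.3249 m/s.
Reynolds number Re = ρVD/μ = 1030 · 0.3249 · 0.156 / 0.000953 = 5.478e+04.
Re > 4000 → turbulent. Relative roughness ε/D = 0.000428/0.156 = 0.00274. Haaland: 1/√f = -1.8 log₁₀[(0.00274/3.7)^1.11 + 6.9/5.478e+04] = -1.8 log₁₀[0.000336 + 0.000126] = 6.004, so f = 0.02774.
Total minor-loss coefficient ΣK = 4·0.36 + 1·5.2 + 4·0.28 = 7.76.
ΔP = [f·L/D + ΣK]·(ρV²/2) = [0.02774·2790/0.156 + 7.76]·(1030·0.3249²/2) = [496.1 + 7.76]·54.36 = 2.739e+04 Pa.
ΔP = 2.739e+04 Pa = 27.4 kPa.

ΔP ≈ 27.4 kPa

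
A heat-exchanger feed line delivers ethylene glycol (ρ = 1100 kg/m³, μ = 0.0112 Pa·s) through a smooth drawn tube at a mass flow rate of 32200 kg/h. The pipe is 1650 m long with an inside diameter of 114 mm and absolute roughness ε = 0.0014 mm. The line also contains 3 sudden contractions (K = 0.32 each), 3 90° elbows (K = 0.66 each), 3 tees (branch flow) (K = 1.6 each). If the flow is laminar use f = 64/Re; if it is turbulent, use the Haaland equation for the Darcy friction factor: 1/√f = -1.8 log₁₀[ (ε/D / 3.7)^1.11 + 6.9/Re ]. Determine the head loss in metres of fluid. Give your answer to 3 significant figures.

ṁ = 32200 kg/h = 32200/3600 = 8.944 kg/s.
A = πD²/4 = π(0.114)²/4 = 0.01021 m²; mean velocity V = ṁ/(ρA) = 8.944/(1100 · 0.01021) = 0.7966 m/s.
Reynolds number Re = ρVD/μ = 1100 · 0.7966 · 0.114 / 0.0112 = 8920.
Re > 4000 → turbulent. Relative roughness ε/D = 1.4e-06/0.114 = 1.23e-05. Haaland: 1/√f = -1.8 log₁₀[(1.23e-05/3.7)^1.11 + 6.9/8920] = -1.8 log₁₀[8.29e-07 + 0.000774] = 5.6, so f = 0.03189.
Total minor-loss coefficient ΣK = 3·0.32 + 3·0.66 + 3·1.6 = 7.74.
ΔP = [f·L/D + ΣK]·(ρV²/2) = [0.03189·1650/0.114 + 7.74]·(1100·0.7966²/2) = [461.6 + 7.74]·349 = 1.638e+05 Pa.
Head loss h_f = ΔP/(ρg) = 1.638e+05/(1100·9.81) = 15.2 m.

h_f ≈ 15.2 m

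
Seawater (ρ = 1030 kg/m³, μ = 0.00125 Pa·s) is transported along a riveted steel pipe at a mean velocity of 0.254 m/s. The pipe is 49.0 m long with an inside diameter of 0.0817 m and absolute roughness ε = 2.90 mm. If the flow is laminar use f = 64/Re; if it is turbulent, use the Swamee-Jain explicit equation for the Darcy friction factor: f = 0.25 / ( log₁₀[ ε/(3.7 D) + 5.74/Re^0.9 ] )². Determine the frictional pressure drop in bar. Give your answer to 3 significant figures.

ΔP ≈ 0.0127 bar

Reynolds number Re = ρVD/μ = 1030 · 0.254 · 0.0817 / 0.00125 = 1.71e+04.
Re > 4000 → turbulent. Relative roughness ε/D = 0.0029/0.0817 = 0.0355. Swamee-Jain: f = 0.25/(log₁₀[0.0355/3.7 + 5.74/1.71e+04^0.9])² = 0.25/(log₁₀[0.00959 + 0.00089])² = 0.25/(-1.98)² = 0.0638.
Darcy-Weisbach: ΔP = f(L/D)(ρV²/2) = 0.0638·(49/0.0817)·(1030·0.254²/2) = 0.0638·599.8·33.23 = 1271 Pa.
ΔP = 1271 Pa = 0.0127 bar.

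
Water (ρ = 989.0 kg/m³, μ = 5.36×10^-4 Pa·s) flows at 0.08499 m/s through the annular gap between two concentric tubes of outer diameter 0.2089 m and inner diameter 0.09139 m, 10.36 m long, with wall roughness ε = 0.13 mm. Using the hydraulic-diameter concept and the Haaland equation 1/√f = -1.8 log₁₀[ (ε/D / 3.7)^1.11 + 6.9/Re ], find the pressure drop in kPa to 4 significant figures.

ΔP ≈ 0.008905 kPa

Hydraulic diameter D_h = 4A/P = D_o - D_i = 0.2089 - 0.09139 = 0.1175 m.
Re = ρVD_h/μ = 989·0.08499·0.1175/0.000536 = 1.843e+04.
ε/D_h = 0.00013/0.1175 = 0.00111; Haaland gives 1/√f = -1.8 log₁₀[0.000122+0.000374] = 5.947, so f = 0.02828.
ΔP = f(L/D_h)(ρV²/2) = 0.02828·10.36/0.1175·3.572 = 8.905 Pa.
ΔP = 0.008905 kPa.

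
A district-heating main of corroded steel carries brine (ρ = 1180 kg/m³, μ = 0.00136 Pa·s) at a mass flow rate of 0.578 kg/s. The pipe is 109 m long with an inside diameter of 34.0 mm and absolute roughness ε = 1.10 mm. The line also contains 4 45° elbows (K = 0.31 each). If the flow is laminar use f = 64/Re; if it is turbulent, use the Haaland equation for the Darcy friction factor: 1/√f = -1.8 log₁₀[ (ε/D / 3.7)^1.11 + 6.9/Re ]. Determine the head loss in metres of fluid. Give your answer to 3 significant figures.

h_f ≈ 2.92 m

A = πD²/4 = π(0.034)²/4 = 0.0009079 m²; mean velocity V = ṁ/(ρA) = 0.578/(1180 · 0.0009079) = 0.5395 m/s.
Reynolds number Re = ρVD/μ = 1180 · 0.5395 · 0.034 / 0.00136 = 1.592e+04.
Re > 4000 → turbulent. Relative roughness ε/D = 0.0011/0.034 = 0.0324. Haaland: 1/√f = -1.8 log₁₀[(0.0324/3.7)^1.11 + 6.9/1.592e+04] = -1.8 log₁₀[0.00519 + 0.000434] = 4.05, so f = 0.06097.
Total minor-loss coefficient ΣK = 4·0.31 = 1.24.
ΔP = [f·L/D + ΣK]·(ρV²/2) = [0.06097·109/0.034 + 1.24]·(1180·0.5395²/2) = [195.5 + 1.24]·171.7 = 3.378e+04 Pa.
Head loss h_f = ΔP/(ρg) = 3.378e+04/(1180·9.81) = 2.92 m.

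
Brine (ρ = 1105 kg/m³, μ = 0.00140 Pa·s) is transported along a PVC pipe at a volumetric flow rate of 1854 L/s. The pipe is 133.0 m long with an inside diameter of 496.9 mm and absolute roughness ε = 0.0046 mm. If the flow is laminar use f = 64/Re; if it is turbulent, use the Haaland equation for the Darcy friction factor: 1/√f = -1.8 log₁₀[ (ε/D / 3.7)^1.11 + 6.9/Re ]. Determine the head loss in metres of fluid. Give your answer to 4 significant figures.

h_f ≈ 12.22 m

Q = 1854 L/s = 1854/1000 = 1.854 m³/s.
Cross-sectional area A = πD²/4 = π(0.4969)²/4 = 0.1939 m²; mean velocity V = Q/A = 1.854/0.1939 = 9.561 m/s.
Reynolds number Re = ρVD/μ = 1105 · 9.561 · 0.4969 / 0.0014 = 3.75e+06.
Re > 4000 → turbulent. Relative roughness ε/D = 4.6e-06/0.4969 = 9.26e-06. Haaland: 1/√f = -1.8 log₁₀[(9.26e-06/3.7)^1.11 + 6.9/3.75e+06] = -1.8 log₁₀[6.05e-07 + 1.84e-06] = 10.1, so f = 0.009801.
Darcy-Weisbach: ΔP = f(L/D)(ρV²/2) = 0.009801·(133/0.4969)·(1105·9.561²/2) = 0.009801·267.7·5.05e+04 = 1.325e+05 Pa.
Head loss h_f = ΔP/(ρg) = 1.325e+05/(1105·9.81) = 12.22 m.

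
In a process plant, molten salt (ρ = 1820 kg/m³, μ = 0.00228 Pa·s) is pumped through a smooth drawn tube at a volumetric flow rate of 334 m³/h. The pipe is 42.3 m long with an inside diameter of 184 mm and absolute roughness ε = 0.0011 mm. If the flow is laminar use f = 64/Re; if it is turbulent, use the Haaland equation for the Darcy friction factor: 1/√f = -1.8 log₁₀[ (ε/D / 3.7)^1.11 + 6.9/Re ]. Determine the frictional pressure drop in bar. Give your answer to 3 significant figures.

ΔP ≈ 0.333 bar

Q = 334 m³/h = 334/3600 = 0.09278 m³/s.
Cross-sectional area A = πD²/4 = π(0.184)²/4 = 0.02659 m²; mean velocity V = Q/A = 0.09278/0.02659 = 3.489 m/s.
Reynolds number Re = ρVD/μ = 1820 · 3.489 · 0.184 / 0.00228 = 5.125e+05.
Re > 4000 → turbulent. Relative roughness ε/D = 1.1e-06/0.184 = 5.98e-06. Haaland: 1/√f = -1.8 log₁₀[(5.98e-06/3.7)^1.11 + 6.9/5.125e+05] = -1.8 log₁₀[3.73e-07 + 1.35e-05] = 8.746, so f = 0.01307.
Darcy-Weisbach: ΔP = f(L/D)(ρV²/2) = 0.01307·(42.3/0.184)·(1820·3.489²/2) = 0.01307·229.9·1.108e+04 = 3.329e+04 Pa.
ΔP = 3.329e+04 Pa = 0.333 bar.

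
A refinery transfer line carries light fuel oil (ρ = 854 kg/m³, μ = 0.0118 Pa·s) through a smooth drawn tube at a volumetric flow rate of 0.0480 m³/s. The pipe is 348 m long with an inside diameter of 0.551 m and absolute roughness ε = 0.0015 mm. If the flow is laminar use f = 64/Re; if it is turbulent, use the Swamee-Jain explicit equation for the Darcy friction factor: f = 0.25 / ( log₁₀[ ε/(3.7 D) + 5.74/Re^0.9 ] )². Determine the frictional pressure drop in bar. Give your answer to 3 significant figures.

ΔP ≈ 0.00360 bar

Cross-sectional area A = πD²/4 = π(0.551)²/4 = 0.2384 m²; mean velocity V = Q/A = 0.048/0.2384 = 0.2013 m/s.
Reynolds number Re = ρVD/μ = 854 · 0.2013 · 0.551 / 0.0118 = 8027.
Re > 4000 → turbulent. Relative roughness ε/D = 1.5e-06/0.551 = 2.72e-06. Swamee-Jain: f = 0.25/(log₁₀[2.72e-06/3.7 + 5.74/8027^0.9])² = 0.25/(log₁₀[7.36e-07 + 0.00176])² = 0.25/(-2.755)² = 0.03294.
Darcy-Weisbach: ΔP = f(L/D)(ρV²/2) = 0.03294·(348/0.551)·(854·0.2013²/2) = 0.03294·631.6·17.3 = 359.9 Pa.
ΔP = 359.9 Pa = 0.00360 bar.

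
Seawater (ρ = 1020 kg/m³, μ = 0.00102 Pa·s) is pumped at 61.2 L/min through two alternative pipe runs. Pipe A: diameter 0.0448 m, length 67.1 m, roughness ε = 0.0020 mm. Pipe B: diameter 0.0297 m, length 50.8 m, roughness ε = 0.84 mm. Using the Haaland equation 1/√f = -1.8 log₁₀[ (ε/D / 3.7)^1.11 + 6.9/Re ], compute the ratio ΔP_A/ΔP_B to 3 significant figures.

Pipe A: V = Q/A = 0.00102/0.001576 = 0.6471 m/s; Re = 2.899e+04; ε/D = 4.46e-05; Haaland → f = 0.02359; ΔP_A = f(L/D)(ρV²/2) = 7545 Pa.
Pipe B: V = Q/A = 0.00102/0.0006928 = 1.472 m/s; Re = 4.373e+04; ε/D = 0.0283; Haaland → f = 0.05663; ΔP_B = f(L/D)(ρV²/2) = 1.071e+05 Pa.
ΔP_A/ΔP_B = 7545/1.071e+05 = 0.0705.

ΔP_A/ΔP_B ≈ 0.0705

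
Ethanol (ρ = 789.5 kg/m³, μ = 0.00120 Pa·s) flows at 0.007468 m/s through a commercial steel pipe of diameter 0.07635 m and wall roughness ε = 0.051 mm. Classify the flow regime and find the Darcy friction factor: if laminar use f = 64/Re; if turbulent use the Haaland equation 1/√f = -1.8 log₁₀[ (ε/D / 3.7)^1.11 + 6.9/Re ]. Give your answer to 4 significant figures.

Re = ρVD/μ = 789.5·0.007468·0.07635/0.0012 = 375.1.
Re < 2300 → laminar, so f = 64/Re = 0.1706 (roughness is irrelevant in laminar flow).

f ≈ 0.1706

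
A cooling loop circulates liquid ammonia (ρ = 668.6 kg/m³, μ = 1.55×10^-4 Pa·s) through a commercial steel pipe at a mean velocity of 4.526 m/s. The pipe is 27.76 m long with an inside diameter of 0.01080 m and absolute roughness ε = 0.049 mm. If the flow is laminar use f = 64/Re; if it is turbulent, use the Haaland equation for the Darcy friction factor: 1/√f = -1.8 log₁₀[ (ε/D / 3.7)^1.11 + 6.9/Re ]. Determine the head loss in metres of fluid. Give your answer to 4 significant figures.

h_f ≈ 80.48 m

Reynolds number Re = ρVD/μ = 668.6 · 4.526 · 0.0108 / 0.000155 = 2.108e+05.
Re > 4000 → turbulent. Relative roughness ε/D = 4.9e-05/0.0108 = 0.00454. Haaland: 1/√f = -1.8 log₁₀[(0.00454/3.7)^1.11 + 6.9/2.108e+05] = -1.8 log₁₀[0.000587 + 3.27e-05] = 5.775, so f = 0.02999.
Darcy-Weisbach: ΔP = f(L/D)(ρV²/2) = 0.02999·(27.76/0.0108)·(668.6·4.526²/2) = 0.02999·2570·6848 = 5.279e+05 Pa.
Head loss h_f = ΔP/(ρg) = 5.279e+05/(668.6·9.81) = 80.48 m.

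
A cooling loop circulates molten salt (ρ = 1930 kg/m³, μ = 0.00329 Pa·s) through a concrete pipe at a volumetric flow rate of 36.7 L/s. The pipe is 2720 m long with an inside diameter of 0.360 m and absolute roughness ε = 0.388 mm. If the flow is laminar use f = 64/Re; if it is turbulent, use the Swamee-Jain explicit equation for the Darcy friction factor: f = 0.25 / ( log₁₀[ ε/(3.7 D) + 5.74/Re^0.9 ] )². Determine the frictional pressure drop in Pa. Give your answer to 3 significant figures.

ΔP ≈ 22000 Pa

Q = 36.7 L/s = 36.7/1000 = 0.0367 m³/s.
Cross-sectional area A = πD²/4 = π(0.36)²/4 = 0.1018 m²; mean velocity V = Q/A = 0.0367/0.1018 = 0.3606 m/s.
Reynolds number Re = ρVD/μ = 1930 · 0.3606 · 0.36 / 0.00329 = 7.614e+04.
Re > 4000 → turbulent. Relative roughness ε/D = 0.000388/0.36 = 0.00108. Swamee-Jain: f = 0.25/(log₁₀[0.00108/3.7 + 5.74/7.614e+04^0.9])² = 0.25/(log₁₀[0.000291 + 0.000232])² = 0.25/(-3.281)² = 0.02322.
Darcy-Weisbach: ΔP = f(L/D)(ρV²/2) = 0.02322·(2720/0.36)·(1930·0.3606²/2) = 0.02322·7556·125.4 = 2.201e+04 Pa.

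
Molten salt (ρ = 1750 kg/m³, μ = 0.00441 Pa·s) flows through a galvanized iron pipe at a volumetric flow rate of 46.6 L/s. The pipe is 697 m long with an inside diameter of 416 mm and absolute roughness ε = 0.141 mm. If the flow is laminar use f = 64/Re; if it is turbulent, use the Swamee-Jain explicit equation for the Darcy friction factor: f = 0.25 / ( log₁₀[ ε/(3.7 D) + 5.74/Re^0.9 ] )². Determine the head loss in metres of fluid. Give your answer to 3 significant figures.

h_f ≈ 0.217 m

Q = 46.6 L/s = 46.6/1000 = 0.0466 m³/s.
Cross-sectional area A = πD²/4 = π(0.416)²/4 = 0.1359 m²; mean velocity V = Q/A = 0.0466/0.1359 = 0.3429 m/s.
Reynolds number Re = ρVD/μ = 1750 · 0.3429 · 0.416 / 0.00441 = 5.66e+04.
Re > 4000 → turbulent. Relative roughness ε/D = 0.000141/0.416 = 0.000339. Swamee-Jain: f = 0.25/(log₁₀[0.000339/3.7 + 5.74/5.66e+04^0.9])² = 0.25/(log₁₀[9.16e-05 + 0.000303])² = 0.25/(-3.404)² = 0.02158.
Darcy-Weisbach: ΔP = f(L/D)(ρV²/2) = 0.02158·(697/0.416)·(1750·0.3429²/2) = 0.02158·1675·102.9 = 3718 Pa.
Head loss h_f = ΔP/(ρg) = 3718/(1750·9.81) = 0.217 m.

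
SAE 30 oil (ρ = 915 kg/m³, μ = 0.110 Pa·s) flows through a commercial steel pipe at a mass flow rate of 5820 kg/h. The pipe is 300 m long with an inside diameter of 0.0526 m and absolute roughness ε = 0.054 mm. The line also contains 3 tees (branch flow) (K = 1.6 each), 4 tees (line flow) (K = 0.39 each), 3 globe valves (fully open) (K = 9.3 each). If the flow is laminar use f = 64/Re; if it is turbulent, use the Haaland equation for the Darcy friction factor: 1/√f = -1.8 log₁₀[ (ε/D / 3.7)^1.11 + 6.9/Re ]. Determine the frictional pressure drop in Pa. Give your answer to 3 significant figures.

ṁ = 5820 kg/h = 5820/3600 = 1.617 kg/s.
A = πD²/4 = π(0.0526)²/4 = 0.002173 m²; mean velocity V = ṁ/(ρA) = 1.617/(915 · 0.002173) = 0.8131 m/s.
Reynolds number Re = ρVD/μ = 915 · 0.8131 · 0.0526 / 0.11 = 355.8.
Re < 2300 → laminar flow, so f = 64/Re = 64/355.8 = 0.1799 (the turbulent correlation is not needed).
Total minor-loss coefficient ΣK = 3·1.6 + 4·0.39 + 3·9.3 = 34.3.
ΔP = [f·L/D + ΣK]·(ρV²/2) = [0.1799·300/0.0526 + 34.3]·(915·0.8131²/2) = [1026 + 34.3]·302.5 = 3.207e+05 Pa.

ΔP ≈ 321000 Pa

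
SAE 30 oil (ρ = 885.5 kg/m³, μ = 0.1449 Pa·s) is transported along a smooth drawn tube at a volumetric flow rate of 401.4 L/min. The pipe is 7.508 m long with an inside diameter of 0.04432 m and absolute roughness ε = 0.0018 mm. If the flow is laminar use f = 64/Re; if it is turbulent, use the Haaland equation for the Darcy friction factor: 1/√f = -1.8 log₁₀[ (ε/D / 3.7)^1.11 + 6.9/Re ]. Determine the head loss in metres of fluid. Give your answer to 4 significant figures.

h_f ≈ 8.848 m

Q = 401.4 L/min = 401.4/60000 = 0.00669 m³/s.
Cross-sectional area A = πD²/4 = π(0.04432)²/4 = 0.001543 m²; mean velocity V = Q/A = 0.00669/0.001543 = 4.336 m/s.
Reynolds number Re = ρVD/μ = 885.5 · 4.336 · 0.04432 / 0.145 = 1175.
Re < 2300 → laminar flow, so f = 64/Re = 64/1175 = 0.05449 (the turbulent correlation is not needed).
Darcy-Weisbach: ΔP = f(L/D)(ρV²/2) = 0.05449·(7.508/0.04432)·(885.5·4.336²/2) = 0.05449·169.4·8326 = 7.686e+04 Pa.
Head loss h_f = ΔP/(ρg) = 7.686e+04/(885.5·9.81) = 8.848 m.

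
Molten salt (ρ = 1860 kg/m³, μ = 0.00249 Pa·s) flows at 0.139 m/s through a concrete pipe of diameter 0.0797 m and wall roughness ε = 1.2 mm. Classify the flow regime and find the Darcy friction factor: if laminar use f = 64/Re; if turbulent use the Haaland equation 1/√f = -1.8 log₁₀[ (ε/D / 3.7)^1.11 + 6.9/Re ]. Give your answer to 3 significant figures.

f ≈ 0.0488

Re = ρVD/μ = 1860·0.139·0.0797/0.00249 = 8275.
Re > 4000 → turbulent. ε/D = 0.0012/0.0797 = 0.0151; Haaland: 1/√f = -1.8 log₁₀[0.00222 + 0.000834] = 4.527, so f = 0.0488.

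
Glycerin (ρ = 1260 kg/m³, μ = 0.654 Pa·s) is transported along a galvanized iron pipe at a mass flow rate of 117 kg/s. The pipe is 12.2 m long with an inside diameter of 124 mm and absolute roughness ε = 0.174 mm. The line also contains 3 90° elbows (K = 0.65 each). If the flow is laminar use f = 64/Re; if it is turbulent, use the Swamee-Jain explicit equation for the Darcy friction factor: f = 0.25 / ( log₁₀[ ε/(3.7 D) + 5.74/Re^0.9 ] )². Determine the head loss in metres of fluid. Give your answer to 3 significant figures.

h_f ≈ 16.2 m

A = πD²/4 = π(0.124)²/4 = 0.01208 m²; mean velocity V = ṁ/(ρA) = 117/(1260 · 0.01208) = 7.689 m/s.
Reynolds number Re = ρVD/μ = 1260 · 7.689 · 0.124 / 0.654 = 1837.
Re < 2300 → laminar flow, so f = 64/Re = 64/1837 = 0.03484 (the turbulent correlation is not needed).
Total minor-loss coefficient ΣK = 3·0.65 = 1.95.
ΔP = [f·L/D + ΣK]·(ρV²/2) = [0.03484·12.2/0.124 + 1.95]·(1260·7.689²/2) = [3.428 + 1.95]·3.725e+04 = 2.003e+05 Pa.
Head loss h_f = ΔP/(ρg) = 2.003e+05/(1260·9.81) = 16.2 m.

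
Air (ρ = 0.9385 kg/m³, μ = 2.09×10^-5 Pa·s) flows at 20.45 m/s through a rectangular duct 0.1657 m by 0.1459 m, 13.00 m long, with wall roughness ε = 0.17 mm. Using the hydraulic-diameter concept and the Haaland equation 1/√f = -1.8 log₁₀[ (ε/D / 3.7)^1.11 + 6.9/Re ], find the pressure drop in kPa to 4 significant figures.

ΔP ≈ 0.3569 kPa

Hydraulic diameter D_h = 4A/P = 4·(0.1657·0.1459)/(2·(0.1657+0.1459)) = 0.0967/0.6232 = 0.1552 m.
Re = ρVD_h/μ = 0.9385·20.45·0.1552/2.09e-05 = 1.425e+05.
ε/D_h = 0.00017/0.1552 = 0.0011; Haaland gives 1/√f = -1.8 log₁₀[0.000121+4.84e-05] = 6.787, so f = 0.02171.
ΔP = f(L/D_h)(ρV²/2) = 0.02171·13/0.1552·196.2 = 356.9 Pa.
ΔP = 0.3569 kPa.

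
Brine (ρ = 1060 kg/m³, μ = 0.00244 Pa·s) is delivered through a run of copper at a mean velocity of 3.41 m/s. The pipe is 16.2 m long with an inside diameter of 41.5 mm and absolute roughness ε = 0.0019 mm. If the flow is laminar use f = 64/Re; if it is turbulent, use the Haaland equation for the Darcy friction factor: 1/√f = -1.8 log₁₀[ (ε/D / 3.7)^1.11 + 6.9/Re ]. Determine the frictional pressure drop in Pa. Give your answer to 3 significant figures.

Reynolds number Re = ρVD/μ = 1060 · 3.41 · 0.0415 / 0.00244 = 6.148e+04.
Re > 4000 → turbulent. Relative roughness ε/D = 1.9e-06/0.0415 = 4.58e-05. Haaland: 1/√f = -1.8 log₁₀[(4.58e-05/3.7)^1.11 + 6.9/6.148e+04] = -1.8 log₁₀[3.57e-06 + 0.000112] = 7.085, so f = 0.01992.
Darcy-Weisbach: ΔP = f(L/D)(ρV²/2) = 0.01992·(16.2/0.0415)·(1060·3.41²/2) = 0.01992·390.4·6163 = 4.792e+04 Pa.

ΔP ≈ 47900 Pa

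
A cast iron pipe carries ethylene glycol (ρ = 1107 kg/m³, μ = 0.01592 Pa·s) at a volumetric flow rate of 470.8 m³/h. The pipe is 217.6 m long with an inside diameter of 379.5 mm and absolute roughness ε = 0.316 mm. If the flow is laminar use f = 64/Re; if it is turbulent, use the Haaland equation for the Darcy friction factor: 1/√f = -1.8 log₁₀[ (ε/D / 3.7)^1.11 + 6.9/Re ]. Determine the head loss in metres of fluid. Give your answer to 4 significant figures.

h_f ≈ 0.9837 m

Q = 470.8 m³/h = 470.8/3600 = 0.1308 m³/s.
Cross-sectional area A = πD²/4 = π(0.3795)²/4 = 0.1131 m²; mean velocity V = Q/A = 0.1308/0.1131 = 1.156 m/s.
Reynolds number Re = ρVD/μ = 1107 · 1.156 · 0.3795 / 0.0159 = 3.051e+04.
Re > 4000 → turbulent. Relative roughness ε/D = 0.000316/0.3795 = 0.000833. Haaland: 1/√f = -1.8 log₁₀[(0.000833/3.7)^1.11 + 6.9/3.051e+04] = -1.8 log₁₀[8.93e-05 + 0.000226] = 6.302, so f = 0.02518.
Darcy-Weisbach: ΔP = f(L/D)(ρV²/2) = 0.02518·(217.6/0.3795)·(1107·1.156²/2) = 0.02518·573.4·739.9 = 1.068e+04 Pa.
Head loss h_f = ΔP/(ρg) = 1.068e+04/(1107·9.81) = 0.9837 m.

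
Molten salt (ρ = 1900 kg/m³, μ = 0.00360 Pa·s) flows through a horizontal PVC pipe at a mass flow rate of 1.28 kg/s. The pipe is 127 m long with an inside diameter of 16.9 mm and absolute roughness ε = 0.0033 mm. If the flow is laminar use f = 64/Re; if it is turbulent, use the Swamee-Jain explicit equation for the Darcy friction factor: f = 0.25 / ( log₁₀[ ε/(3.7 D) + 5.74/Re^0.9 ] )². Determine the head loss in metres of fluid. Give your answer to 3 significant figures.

A = πD²/4 = π(0.0169)²/4 = 0.0002243 m²; mean velocity V = ṁ/(ρA) = 1.28/(1900 · 0.0002243) = 3.003 m/s.
Reynolds number Re = ρVD/μ = 1900 · 3.003 · 0.0169 / 0.0036 = 2.679e+04.
Re > 4000 → turbulent. Relative roughness ε/D = 3.3e-06/0.0169 = 0.000195. Swamee-Jain: f = 0.25/(log₁₀[0.000195/3.7 + 5.74/2.679e+04^0.9])² = 0.25/(log₁₀[5.28e-05 + 0.000594])² = 0.25/(-3.189)² = 0.02458.
Darcy-Weisbach: ΔP = f(L/D)(ρV²/2) = 0.02458·(127/0.0169)·(1900·3.003²/2) = 0.02458·7515·8569 = 1.583e+06 Pa.
Head loss h_f = ΔP/(ρg) = 1.583e+06/(1900·9.81) = 84.9 m.

h_f ≈ 84.9 m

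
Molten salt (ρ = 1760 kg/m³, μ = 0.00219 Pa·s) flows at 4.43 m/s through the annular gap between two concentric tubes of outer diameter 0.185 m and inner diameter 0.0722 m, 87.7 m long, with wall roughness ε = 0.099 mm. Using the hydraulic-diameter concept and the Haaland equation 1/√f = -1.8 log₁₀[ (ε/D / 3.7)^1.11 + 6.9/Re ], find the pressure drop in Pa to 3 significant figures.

ΔP ≈ 265000 Pa

Hydraulic diameter D_h = 4A/P = D_o - D_i = 0.185 - 0.0722 = 0.1128 m.
Re = ρVD_h/μ = 1760·4.43·0.1128/0.00219 = 4.016e+05.
ε/D_h = 9.9e-05/0.1128 = 0.000878; Haaland gives 1/√f = -1.8 log₁₀[9.47e-05+1.72e-05] = 7.112, so f = 0.01977.
ΔP = f(L/D_h)(ρV²/2) = 0.01977·87.7/0.1128·1.727e+04 = 2.654e+05 Pa.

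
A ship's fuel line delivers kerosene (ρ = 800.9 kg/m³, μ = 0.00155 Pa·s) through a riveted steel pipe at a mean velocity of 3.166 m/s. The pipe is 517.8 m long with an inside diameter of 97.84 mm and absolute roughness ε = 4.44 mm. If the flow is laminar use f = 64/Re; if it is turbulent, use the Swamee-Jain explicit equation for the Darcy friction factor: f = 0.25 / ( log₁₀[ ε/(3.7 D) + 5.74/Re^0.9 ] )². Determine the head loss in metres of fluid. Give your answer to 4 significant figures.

h_f ≈ 185.8 m

Reynolds number Re = ρVD/μ = 800.9 · 3.166 · 0.09784 / 0.00155 = 1.601e+05.
Re > 4000 → turbulent. Relative roughness ε/D = 0.00444/0.09784 = 0.0454. Swamee-Jain: f = 0.25/(log₁₀[0.0454/3.7 + 5.74/1.601e+05^0.9])² = 0.25/(log₁₀[0.0123 + 0.000119])² = 0.25/(-1.907)² = 0.06873.
Darcy-Weisbach: ΔP = f(L/D)(ρV²/2) = 0.06873·(517.8/0.09784)·(800.9·3.166²/2) = 0.06873·5292·4014 = 1.46e+06 Pa.
Head loss h_f = ΔP/(ρg) = 1.46e+06/(800.9·9.81) = 185.8 m.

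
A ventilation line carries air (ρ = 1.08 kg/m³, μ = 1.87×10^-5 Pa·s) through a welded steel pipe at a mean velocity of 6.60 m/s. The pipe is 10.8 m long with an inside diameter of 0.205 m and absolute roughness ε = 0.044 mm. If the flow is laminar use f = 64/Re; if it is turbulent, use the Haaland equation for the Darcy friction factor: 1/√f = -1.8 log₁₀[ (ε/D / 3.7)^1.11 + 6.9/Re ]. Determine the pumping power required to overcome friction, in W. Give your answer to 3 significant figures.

P ≈ 5.30 W

Reynolds number Re = ρVD/μ = 1.08 · 6.6 · 0.205 / 1.87e-05 = 7.814e+04.
Re > 4000 → turbulent. Relative roughness ε/D = 4.4e-05/0.205 = 0.000215. Haaland: 1/√f = -1.8 log₁₀[(0.000215/3.7)^1.11 + 6.9/7.814e+04] = -1.8 log₁₀[1.98e-05 + 8.83e-05] = 7.139, so f = 0.01962.
Darcy-Weisbach: ΔP = f(L/D)(ρV²/2) = 0.01962·(10.8/0.205)·(1.08·6.6²/2) = 0.01962·52.68·23.52 = 24.32 Pa.
Q = V·A = 6.6·0.03301 = 0.2178 m³/s.
Pumping power P = QΔP = 0.2178·24.32 = 5.297 W = 5.30 W.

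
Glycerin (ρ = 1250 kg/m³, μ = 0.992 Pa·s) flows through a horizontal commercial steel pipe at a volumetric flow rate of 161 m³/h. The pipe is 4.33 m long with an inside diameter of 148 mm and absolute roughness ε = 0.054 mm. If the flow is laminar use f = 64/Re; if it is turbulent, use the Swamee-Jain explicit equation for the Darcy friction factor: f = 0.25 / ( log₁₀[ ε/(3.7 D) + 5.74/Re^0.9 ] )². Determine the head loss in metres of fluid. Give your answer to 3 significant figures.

h_f ≈ 1.33 m

Q = 161 m³/h = 161/3600 = 0.04472 m³/s.
Cross-sectional area A = πD²/4 = π(0.148)²/4 = 0.0172 m²; mean velocity V = Q/A = 0.04472/0.0172 = 2.6 m/s.
Reynolds number Re = ρVD/μ = 1250 · 2.6 · 0.148 / 0.992 = 484.8.
Re < 2300 → laminar flow, so f = 64/Re = 64/484.8 = 0.132 (the turbulent correlation is not needed).
Darcy-Weisbach: ΔP = f(L/D)(ρV²/2) = 0.132·(4.33/0.148)·(1250·2.6²/2) = 0.132·29.26·4224 = 1.631e+04 Pa.
Head loss h_f = ΔP/(ρg) = 1.631e+04/(1250·9.81) = 1.33 m.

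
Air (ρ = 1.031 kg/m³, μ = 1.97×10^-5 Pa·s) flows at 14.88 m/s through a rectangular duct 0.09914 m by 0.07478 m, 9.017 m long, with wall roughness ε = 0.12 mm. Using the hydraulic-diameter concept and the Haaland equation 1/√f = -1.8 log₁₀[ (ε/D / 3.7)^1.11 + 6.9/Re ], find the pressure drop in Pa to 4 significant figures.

Hydraulic diameter D_h = 4A/P = 4·(0.09914·0.07478)/(2·(0.09914+0.07478)) = 0.02965/0.3478 = 0.08525 m.
Re = ρVD_h/μ = 1.031·14.88·0.08525/1.97e-05 = 6.639e+04.
ε/D_h = 0.00012/0.08525 = 0.00141; Haaland gives 1/√f = -1.8 log₁₀[0.00016+0.000104] = 6.441, so f = 0.0241.
ΔP = f(L/D_h)(ρV²/2) = 0.0241·9.017/0.08525·114.1 = 291 Pa.

ΔP ≈ 291.0 Pa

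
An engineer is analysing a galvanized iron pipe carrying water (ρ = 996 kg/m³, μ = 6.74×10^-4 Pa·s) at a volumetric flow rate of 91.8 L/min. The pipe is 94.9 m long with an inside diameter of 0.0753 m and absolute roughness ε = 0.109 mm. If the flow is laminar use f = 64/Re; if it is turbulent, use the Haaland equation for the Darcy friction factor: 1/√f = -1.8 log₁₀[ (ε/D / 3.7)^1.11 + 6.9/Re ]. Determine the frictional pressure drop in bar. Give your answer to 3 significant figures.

ΔP ≈ 0.0191 bar

Q = 91.8 L/min = 91.8/60000 = 0.00153 m³/s.
Cross-sectional area A = πD²/4 = π(0.0753)²/4 = 0.004453 m²; mean velocity V = Q/A = 0.00153/0.004453 = 0.3436 m/s.
Reynolds number Re = ρVD/μ = 996 · 0.3436 · 0.0753 / 0.000674 = 3.823e+04.
Re > 4000 → turbulent. Relative roughness ε/D = 0.000109/0.0753 = 0.00145. Haaland: 1/√f = -1.8 log₁₀[(0.00145/3.7)^1.11 + 6.9/3.823e+04] = -1.8 log₁₀[0.000165 + 0.00018] = 6.231, so f = 0.02576.
Darcy-Weisbach: ΔP = f(L/D)(ρV²/2) = 0.02576·(94.9/0.0753)·(996·0.3436²/2) = 0.02576·1260·58.78 = 1908 Pa.
ΔP = 1908 Pa = 0.0191 bar.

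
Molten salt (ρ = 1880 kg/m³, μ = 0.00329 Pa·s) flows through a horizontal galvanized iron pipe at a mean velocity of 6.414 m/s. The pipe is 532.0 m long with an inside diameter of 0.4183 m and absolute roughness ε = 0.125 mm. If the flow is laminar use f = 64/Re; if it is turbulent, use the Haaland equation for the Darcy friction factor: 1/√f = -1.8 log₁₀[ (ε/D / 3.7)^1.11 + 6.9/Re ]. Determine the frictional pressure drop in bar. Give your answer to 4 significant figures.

ΔP ≈ 7.565 bar

Reynolds number Re = ρVD/μ = 1880 · 6.414 · 0.4183 / 0.00329 = 1.533e+06.
Re > 4000 → turbulent. Relative roughness ε/D = 0.000125/0.4183 = 0.000299. Haaland: 1/√f = -1.8 log₁₀[(0.000299/3.7)^1.11 + 6.9/1.533e+06] = -1.8 log₁₀[2.86e-05 + 4.5e-06] = 8.063, so f = 0.01538.
Darcy-Weisbach: ΔP = f(L/D)(ρV²/2) = 0.01538·(532/0.4183)·(1880·6.414²/2) = 0.01538·1272·3.867e+04 = 7.565e+05 Pa.
ΔP = 7.565e+05 Pa = 7.565 bar.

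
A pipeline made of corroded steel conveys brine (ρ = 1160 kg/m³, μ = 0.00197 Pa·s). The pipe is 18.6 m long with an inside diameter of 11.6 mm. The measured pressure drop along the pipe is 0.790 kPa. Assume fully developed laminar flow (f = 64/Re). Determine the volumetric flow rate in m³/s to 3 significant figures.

Q ≈ 9.58×10^-6 m³/s

For laminar flow, f = 64/Re with Re = ρVD/μ, so Darcy-Weisbach reduces to ΔP = 32μLV/D². Solving for V: V = ΔP·D²/(32μL) = 790·(0.0116)²/(32·0.00197·18.6) = 0.09066 m/s.
Check: Re = ρVD/μ = 1160·0.09066·0.0116/0.00197 = 619.2 < 2300, so the laminar assumption holds.
Q = V·A = 0.09066·(π/4·0.0116²) = 9.581e-06 m³/s = 9.58×10^-6 m³/s.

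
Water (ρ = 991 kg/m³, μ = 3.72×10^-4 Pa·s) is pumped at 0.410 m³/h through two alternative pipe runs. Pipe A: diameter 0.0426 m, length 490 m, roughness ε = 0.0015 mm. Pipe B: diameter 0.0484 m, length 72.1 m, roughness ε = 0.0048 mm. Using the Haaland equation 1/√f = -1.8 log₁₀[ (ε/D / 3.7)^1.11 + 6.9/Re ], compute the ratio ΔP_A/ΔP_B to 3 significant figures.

ΔP_A/ΔP_B ≈ 12.4

Pipe A: V = Q/A = 0.0001139/0.001425 = 0.0799 m/s; Re = 9068; ε/D = 3.52e-05; Haaland → f = 0.03176; ΔP_A = f(L/D)(ρV²/2) = 1156 Pa.
Pipe B: V = Q/A = 0.0001139/0.00184 = 0.0619 m/s; Re = 7981; ε/D = 9.92e-05; Haaland → f = 0.03298; ΔP_B = f(L/D)(ρV²/2) = 93.29 Pa.
ΔP_A/ΔP_B = 1156/93.29 = 12.4.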